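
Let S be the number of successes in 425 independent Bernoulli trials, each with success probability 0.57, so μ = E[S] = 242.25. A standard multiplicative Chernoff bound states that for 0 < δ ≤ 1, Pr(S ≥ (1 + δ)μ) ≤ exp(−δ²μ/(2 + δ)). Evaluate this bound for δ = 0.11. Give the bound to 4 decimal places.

Exponent = δ²μ/(2 + δ) = 0.11²·242.25/2.11 = 1.3892.
Bound = exp(−1.3892) = 0.24927.

0.2493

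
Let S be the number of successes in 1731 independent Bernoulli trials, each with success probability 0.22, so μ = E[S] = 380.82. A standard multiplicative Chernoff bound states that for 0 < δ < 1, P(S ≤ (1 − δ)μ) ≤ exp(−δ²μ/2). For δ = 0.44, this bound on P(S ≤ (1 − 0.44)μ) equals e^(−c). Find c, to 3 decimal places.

36.863

c = δ²μ/2 = 0.44²·380.82/2 = 36.8634.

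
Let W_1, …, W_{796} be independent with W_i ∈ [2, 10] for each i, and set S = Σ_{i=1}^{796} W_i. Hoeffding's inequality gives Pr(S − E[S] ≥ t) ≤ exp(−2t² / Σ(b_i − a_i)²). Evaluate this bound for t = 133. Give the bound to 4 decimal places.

0.4993

Σ(b_i − a_i)² = 796·(8)² = 50944.
Exponent = 2·133²/50944 = 0.6944.
Bound = exp(−0.6944) = 0.49935.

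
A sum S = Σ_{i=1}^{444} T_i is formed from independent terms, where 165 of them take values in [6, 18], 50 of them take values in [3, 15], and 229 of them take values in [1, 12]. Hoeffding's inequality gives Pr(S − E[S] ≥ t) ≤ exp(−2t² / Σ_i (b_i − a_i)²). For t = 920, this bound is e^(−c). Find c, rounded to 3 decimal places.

Σ(b_i − a_i)² = 165·12² + 50·12² + 229·11² = 58669.
c = 2t² / 58669 = 2·920² / 58669 = 28.8534.

28.853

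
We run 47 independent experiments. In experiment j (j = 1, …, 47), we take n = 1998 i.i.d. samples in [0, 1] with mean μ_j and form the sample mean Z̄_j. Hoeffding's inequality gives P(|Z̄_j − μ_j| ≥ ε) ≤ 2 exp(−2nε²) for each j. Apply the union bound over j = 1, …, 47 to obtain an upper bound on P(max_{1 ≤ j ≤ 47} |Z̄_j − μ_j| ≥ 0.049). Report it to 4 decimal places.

0.0064

Per-experiment Hoeffding bound: 2·exp(−2·1998·0.049²) = 2·exp(−9.59440) = 0.00013622.
Union bound over 47 events: 47·0.00013622 = 0.00640.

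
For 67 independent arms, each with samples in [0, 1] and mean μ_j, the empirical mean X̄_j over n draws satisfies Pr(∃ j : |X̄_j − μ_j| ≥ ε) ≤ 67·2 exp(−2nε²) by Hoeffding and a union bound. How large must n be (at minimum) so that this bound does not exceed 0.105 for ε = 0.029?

Need 2·67·exp(−2nε²) ≤ 0.105, i.e. exp(−2nε²) ≤ 0.105/134.
So 2nε² ≥ ln(134/0.105) = 7.151635.
Hence n ≥ 7.151635/(2·0.029²) = 4251.864.
The smallest integer n is 4252.

4252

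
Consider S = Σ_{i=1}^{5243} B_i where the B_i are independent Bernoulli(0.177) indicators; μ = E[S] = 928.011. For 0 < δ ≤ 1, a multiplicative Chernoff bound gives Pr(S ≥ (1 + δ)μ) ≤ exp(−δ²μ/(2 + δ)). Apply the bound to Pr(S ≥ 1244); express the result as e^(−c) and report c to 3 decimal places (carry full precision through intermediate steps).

45.971

Write 1244 = (1 + δ)μ, so δ = 1244/928.011 − 1 = 0.3405014…
Then the exponent is δ²μ/(2 + δ) = (1244 − μ)² / (μ·(2 + δ)) = 45.970784.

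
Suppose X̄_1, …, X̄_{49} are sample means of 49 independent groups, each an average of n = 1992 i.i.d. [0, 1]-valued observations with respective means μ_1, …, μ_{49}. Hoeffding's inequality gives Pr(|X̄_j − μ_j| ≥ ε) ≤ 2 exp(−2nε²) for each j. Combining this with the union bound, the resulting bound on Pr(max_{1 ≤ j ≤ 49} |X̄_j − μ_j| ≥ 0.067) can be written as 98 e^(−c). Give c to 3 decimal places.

Union bound over the 49 events: Pr(max_{1 ≤ j ≤ 49} |X̄_j − μ_j| ≥ 0.067) ≤ 49·2·exp(−2nε²) = 98 exp(−2·1992·0.067²).
So c = 2·1992·0.067² = 17.8842.

17.884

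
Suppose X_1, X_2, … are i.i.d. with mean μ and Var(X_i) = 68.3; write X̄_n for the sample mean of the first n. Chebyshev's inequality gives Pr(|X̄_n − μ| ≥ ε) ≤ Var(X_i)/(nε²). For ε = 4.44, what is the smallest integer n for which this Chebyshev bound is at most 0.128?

Require 68.3/(n·4.44²) ≤ 0.128, i.e. n ≥ 68.3/(0.128·4.44²) = 27.067.
The smallest integer n is 28.

28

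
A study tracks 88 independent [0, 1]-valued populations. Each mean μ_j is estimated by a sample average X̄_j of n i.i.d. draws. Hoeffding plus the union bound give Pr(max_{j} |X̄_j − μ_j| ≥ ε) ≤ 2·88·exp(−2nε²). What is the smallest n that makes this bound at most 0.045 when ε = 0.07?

845

Need 2·88·exp(−2nε²) ≤ 0.045, i.e. exp(−2nε²) ≤ 0.045/176.
So 2nε² ≥ ln(176/0.045) = 8.271577.
Hence n ≥ 8.271577/(2·0.07²) = 844.038.
The smallest integer n is 845.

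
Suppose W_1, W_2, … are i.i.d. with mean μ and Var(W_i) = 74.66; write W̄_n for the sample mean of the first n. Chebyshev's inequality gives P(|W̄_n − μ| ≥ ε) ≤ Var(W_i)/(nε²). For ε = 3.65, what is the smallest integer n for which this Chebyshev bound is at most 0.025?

225

Require 74.66/(n·3.65²) ≤ 0.025, i.e. n ≥ 74.66/(0.025·3.65²) = 224.162.
The smallest integer n is 225.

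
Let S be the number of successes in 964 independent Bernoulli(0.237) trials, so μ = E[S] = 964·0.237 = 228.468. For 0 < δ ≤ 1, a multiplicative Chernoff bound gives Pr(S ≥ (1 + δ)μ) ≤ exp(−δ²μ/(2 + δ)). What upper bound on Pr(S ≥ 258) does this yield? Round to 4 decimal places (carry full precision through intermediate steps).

Write 258 = (1 + δ)μ, so δ = 258/228.468 − 1 = 0.129261…
Then the exponent is δ²μ/(2 + δ) = (258 − μ)² / (μ·(2 + δ)) = 1.792798.
Bound = exp(−1.792798) = 0.16649.

0.1665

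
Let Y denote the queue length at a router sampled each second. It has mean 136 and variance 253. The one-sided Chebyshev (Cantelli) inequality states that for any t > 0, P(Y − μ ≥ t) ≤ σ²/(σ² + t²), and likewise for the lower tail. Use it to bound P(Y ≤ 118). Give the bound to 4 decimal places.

Here σ² = 253 and t = 18, so σ² + t² = 577.
Cantelli's bound: 253/577 = 0.4385.

0.4385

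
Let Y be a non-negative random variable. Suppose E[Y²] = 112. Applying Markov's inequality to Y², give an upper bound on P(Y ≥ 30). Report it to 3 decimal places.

Since Y ≥ 0, the event {Y ≥ 30} is the same as {Y² ≥ 900}.
Markov's inequality applied to Y² gives P(Y² ≥ 900) ≤ E[Y²]/900 = 112/900 = 0.1244.

0.124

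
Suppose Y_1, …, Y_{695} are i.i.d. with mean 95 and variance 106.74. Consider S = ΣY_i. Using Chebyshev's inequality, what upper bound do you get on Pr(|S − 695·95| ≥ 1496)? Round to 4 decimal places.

0.0331

Var(S) = n·Var(Y_i) = 695·106.74 = 74184.3.
Chebyshev: Pr(|S − 695·95| ≥ 1496) ≤ Var(S)/1496² = 74184.3/2238016 = 0.0331.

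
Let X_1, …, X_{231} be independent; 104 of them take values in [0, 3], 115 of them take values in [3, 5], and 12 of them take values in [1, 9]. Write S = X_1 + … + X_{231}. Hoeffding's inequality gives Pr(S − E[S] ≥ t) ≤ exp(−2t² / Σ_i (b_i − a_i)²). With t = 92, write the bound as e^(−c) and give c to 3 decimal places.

Σ(b_i − a_i)² = 104·3² + 115·2² + 12·8² = 2164.
c = 2t² / 2164 = 2·92² / 2164 = 7.8226.

7.823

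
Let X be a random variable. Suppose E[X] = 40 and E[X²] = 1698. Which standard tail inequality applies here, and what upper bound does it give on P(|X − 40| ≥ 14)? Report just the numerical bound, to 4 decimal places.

0.5000

The first two moments determine the variance, so Chebyshev's inequality is the sharpest standard bound available.
Var(X) = E[X²] − (E[X])² = 1698 − 1600 = 98.
Chebyshev's inequality: P(|X − μ| ≥ t) ≤ Var(X)/t² = 98/196 = 0.5000.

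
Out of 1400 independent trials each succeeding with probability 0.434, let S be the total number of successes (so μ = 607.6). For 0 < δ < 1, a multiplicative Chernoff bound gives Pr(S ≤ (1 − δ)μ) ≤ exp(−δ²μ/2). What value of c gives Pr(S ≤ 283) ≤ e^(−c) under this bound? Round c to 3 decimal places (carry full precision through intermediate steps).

Write 283 = (1 − δ)μ, so δ = 1 − 283/607.6 = 0.534233…
Then the exponent is δ²μ/2 = (μ − 283)²/(2μ) = 86.706024.

86.706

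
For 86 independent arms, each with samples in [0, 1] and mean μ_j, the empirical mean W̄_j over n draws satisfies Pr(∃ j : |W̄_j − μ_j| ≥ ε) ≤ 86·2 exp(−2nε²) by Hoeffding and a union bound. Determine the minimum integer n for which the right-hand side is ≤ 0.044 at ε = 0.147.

192

Need 2·86·exp(−2nε²) ≤ 0.044, i.e. exp(−2nε²) ≤ 0.044/172.
So 2nε² ≥ ln(172/0.044) = 8.271060.
Hence n ≥ 8.271060/(2·0.147²) = 191.380.
The smallest integer n is 192.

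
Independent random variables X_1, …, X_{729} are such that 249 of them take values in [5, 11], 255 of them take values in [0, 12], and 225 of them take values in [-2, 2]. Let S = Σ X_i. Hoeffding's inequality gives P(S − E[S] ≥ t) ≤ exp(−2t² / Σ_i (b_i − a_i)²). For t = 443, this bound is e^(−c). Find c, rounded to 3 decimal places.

Σ(b_i − a_i)² = 249·6² + 255·12² + 225·4² = 49284.
c = 2t² / 49284 = 2·443² / 49284 = 7.9640.

7.964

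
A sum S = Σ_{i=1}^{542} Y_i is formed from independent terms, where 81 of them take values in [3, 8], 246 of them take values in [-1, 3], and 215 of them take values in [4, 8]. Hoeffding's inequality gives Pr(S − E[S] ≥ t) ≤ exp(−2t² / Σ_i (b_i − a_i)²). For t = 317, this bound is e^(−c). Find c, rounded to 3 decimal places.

21.378

Σ(b_i − a_i)² = 81·5² + 246·4² + 215·4² = 9401.
c = 2t² / 9401 = 2·317² / 9401 = 21.3784.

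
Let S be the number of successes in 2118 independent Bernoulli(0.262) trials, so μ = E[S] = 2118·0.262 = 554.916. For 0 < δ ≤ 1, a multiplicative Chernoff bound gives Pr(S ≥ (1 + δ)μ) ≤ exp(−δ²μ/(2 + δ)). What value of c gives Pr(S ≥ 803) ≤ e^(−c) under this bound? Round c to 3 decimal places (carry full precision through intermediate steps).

Write 803 = (1 + δ)μ, so δ = 803/554.916 − 1 = 0.4470659…
Then the exponent is δ²μ/(2 + δ) = (803 − μ)² / (μ·(2 + δ)) = 45.323622.

45.324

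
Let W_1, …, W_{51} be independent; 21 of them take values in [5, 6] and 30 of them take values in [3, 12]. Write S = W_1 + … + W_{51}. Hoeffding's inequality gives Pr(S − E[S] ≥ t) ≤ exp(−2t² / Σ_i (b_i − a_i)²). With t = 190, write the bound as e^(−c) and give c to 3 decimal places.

29.457

Σ(b_i − a_i)² = 21·1² + 30·9² = 2451.
c = 2t² / 2451 = 2·190² / 2451 = 29.4574.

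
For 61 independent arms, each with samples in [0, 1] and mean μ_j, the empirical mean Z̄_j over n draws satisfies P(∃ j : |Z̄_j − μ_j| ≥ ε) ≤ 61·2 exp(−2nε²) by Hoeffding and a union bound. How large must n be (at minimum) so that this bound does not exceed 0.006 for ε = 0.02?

12401

Need 2·61·exp(−2nε²) ≤ 0.006, i.e. exp(−2nε²) ≤ 0.006/122.
So 2nε² ≥ ln(122/0.006) = 9.920017.
Hence n ≥ 9.920017/(2·0.02²) = 12400.021.
The smallest integer n is 12401.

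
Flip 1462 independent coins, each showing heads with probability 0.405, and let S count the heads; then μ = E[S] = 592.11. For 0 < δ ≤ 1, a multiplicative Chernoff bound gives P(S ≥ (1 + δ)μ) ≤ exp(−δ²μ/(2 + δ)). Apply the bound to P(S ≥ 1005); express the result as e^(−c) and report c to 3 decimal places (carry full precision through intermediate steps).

106.742

Write 1005 = (1 + δ)μ, so δ = 1005/592.11 − 1 = 0.6973198…
Then the exponent is δ²μ/(2 + δ) = (1005 − μ)² / (μ·(2 + δ)) = 106.741647.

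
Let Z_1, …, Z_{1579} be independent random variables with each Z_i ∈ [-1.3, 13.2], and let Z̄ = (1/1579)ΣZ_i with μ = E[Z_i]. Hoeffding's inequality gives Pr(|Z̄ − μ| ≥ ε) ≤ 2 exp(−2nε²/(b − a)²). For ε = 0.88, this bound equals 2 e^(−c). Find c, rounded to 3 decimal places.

11.632

c = 2nε²/(b − a)² = 2·1579·0.88² / 14.5² = 11.6317.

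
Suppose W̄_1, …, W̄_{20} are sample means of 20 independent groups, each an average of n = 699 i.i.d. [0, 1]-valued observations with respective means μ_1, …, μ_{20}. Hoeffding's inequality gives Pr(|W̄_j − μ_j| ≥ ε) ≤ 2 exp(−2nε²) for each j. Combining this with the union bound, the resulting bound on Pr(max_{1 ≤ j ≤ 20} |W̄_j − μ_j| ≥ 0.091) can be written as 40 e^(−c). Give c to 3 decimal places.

11.577

Union bound over the 20 events: Pr(max_{1 ≤ j ≤ 20} |W̄_j − μ_j| ≥ 0.091) ≤ 20·2·exp(−2nε²) = 40 exp(−2·699·0.091²).
So c = 2·699·0.091² = 11.5768.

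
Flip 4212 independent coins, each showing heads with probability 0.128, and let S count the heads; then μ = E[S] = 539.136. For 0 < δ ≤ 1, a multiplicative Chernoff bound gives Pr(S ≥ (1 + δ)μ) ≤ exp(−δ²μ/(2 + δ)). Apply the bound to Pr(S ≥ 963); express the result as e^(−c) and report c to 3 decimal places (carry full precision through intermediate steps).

119.603

Write 963 = (1 + δ)μ, so δ = 963/539.136 − 1 = 0.7861912…
Then the exponent is δ²μ/(2 + δ) = (963 − μ)² / (μ·(2 + δ)) = 119.603478.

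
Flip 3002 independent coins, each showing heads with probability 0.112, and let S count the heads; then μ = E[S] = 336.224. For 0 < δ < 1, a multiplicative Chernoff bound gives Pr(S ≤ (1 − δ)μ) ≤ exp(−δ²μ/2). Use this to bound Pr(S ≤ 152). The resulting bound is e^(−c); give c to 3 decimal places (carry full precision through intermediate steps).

50.470

Write 152 = (1 − δ)μ, so δ = 1 − 152/336.224 = 0.5479204…
Then the exponent is δ²μ/2 = (μ − 152)²/(2μ) = 50.470047.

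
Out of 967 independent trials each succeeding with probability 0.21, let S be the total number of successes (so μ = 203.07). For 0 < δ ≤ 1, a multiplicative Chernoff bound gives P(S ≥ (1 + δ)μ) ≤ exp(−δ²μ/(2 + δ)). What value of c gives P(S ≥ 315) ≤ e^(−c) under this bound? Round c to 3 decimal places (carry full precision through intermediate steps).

Write 315 = (1 + δ)μ, so δ = 315/203.07 − 1 = 0.5511892…
Then the exponent is δ²μ/(2 + δ) = (315 − μ)² / (μ·(2 + δ)) = 24.182687.

24.183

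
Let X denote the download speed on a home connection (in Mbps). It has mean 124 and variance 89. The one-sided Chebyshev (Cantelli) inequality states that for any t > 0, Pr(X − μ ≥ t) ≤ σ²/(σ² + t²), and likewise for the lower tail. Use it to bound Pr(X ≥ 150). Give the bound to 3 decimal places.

Here σ² = 89 and t = 26, so σ² + t² = 765.
Cantelli's bound: 89/765 = 0.1163.

0.116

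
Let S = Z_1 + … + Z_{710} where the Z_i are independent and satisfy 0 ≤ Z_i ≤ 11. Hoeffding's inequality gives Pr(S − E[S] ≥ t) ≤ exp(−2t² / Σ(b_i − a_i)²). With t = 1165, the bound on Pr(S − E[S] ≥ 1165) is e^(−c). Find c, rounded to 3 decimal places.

Σ(b_i − a_i)² = 710·(11)² = 85910.
c = 2t²/85910 = 2·1165²/85910 = 31.5964.

31.596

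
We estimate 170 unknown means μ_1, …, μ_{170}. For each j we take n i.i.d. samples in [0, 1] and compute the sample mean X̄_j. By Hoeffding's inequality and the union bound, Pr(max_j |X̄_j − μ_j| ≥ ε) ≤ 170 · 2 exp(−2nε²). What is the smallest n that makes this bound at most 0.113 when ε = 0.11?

331

Need 2·170·exp(−2nε²) ≤ 0.113, i.e. exp(−2nε²) ≤ 0.113/340.
So 2nε² ≥ ln(340/0.113) = 8.009313.
Hence n ≥ 8.009313/(2·0.11²) = 330.963.
The smallest integer n is 331.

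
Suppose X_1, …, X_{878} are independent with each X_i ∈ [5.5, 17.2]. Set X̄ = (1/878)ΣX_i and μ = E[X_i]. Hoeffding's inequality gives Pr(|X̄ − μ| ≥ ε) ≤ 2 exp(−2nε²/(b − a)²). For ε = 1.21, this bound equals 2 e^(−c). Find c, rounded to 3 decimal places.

18.781

c = 2nε²/(b − a)² = 2·878·1.21² / 11.7² = 18.7812.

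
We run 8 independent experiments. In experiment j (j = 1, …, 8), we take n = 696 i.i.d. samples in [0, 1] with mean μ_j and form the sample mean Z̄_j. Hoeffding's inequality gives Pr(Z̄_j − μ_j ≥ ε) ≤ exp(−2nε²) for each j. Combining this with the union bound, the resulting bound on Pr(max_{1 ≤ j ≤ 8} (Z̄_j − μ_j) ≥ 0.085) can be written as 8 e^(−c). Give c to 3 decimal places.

Union bound over the 8 events: Pr(max_{1 ≤ j ≤ 8} (Z̄_j − μ_j) ≥ 0.085) ≤ 8·exp(−2nε²) = 8 exp(−2·696·0.085²).
So c = 2·696·0.085² = 10.0572.

10.057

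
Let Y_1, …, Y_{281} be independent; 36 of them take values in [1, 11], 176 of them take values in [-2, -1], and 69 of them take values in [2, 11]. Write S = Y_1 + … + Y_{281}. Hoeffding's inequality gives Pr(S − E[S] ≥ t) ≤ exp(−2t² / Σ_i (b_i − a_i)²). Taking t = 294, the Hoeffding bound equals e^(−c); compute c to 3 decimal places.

Σ(b_i − a_i)² = 36·10² + 176·1² + 69·9² = 9365.
c = 2t² / 9365 = 2·294² / 9365 = 18.4594.

18.459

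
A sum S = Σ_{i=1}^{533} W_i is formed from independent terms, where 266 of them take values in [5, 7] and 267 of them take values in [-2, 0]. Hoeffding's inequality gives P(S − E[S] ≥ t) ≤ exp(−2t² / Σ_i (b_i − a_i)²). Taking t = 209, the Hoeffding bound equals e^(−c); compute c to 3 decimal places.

40.977

Σ(b_i − a_i)² = 266·2² + 267·2² = 2132.
c = 2t² / 2132 = 2·209² / 2132 = 40.9765.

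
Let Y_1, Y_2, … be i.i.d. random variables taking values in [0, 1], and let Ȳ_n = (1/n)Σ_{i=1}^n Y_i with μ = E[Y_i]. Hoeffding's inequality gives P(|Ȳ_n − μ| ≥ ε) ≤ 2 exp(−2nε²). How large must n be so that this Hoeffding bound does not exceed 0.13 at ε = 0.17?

48

Require 2·exp(−2nε²) ≤ 0.13, i.e. 2nε² ≥ ln(2/0.13) = 2.733368.
So n ≥ 2.733368 / (2·0.17²) = 47.290.
The smallest integer n is 48.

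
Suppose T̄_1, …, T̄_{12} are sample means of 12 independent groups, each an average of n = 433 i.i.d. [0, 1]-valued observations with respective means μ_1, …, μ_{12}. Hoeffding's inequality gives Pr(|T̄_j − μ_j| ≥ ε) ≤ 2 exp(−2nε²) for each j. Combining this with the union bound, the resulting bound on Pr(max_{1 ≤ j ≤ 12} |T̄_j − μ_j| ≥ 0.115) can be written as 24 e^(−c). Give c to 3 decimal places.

11.453

Union bound over the 12 events: Pr(max_{1 ≤ j ≤ 12} |T̄_j − μ_j| ≥ 0.115) ≤ 12·2·exp(−2nε²) = 24 exp(−2·433·0.115²).
So c = 2·433·0.115² = 11.4528.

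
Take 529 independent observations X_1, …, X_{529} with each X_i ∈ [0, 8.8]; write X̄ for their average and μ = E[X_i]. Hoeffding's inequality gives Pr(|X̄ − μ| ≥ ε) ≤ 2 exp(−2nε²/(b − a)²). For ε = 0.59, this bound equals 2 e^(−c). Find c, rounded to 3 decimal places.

c = 2nε²/(b − a)² = 2·529·0.59² / 8.8² = 4.7558.

4.756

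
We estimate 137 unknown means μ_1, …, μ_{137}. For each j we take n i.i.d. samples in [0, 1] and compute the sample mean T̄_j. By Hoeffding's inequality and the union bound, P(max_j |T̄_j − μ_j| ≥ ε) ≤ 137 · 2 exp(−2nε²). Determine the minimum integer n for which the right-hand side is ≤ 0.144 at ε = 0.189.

106

Need 2·137·exp(−2nε²) ≤ 0.144, i.e. exp(−2nε²) ≤ 0.144/274.
So 2nε² ≥ ln(274/0.144) = 7.551070.
Hence n ≥ 7.551070/(2·0.189²) = 105.695.
The smallest integer n is 106.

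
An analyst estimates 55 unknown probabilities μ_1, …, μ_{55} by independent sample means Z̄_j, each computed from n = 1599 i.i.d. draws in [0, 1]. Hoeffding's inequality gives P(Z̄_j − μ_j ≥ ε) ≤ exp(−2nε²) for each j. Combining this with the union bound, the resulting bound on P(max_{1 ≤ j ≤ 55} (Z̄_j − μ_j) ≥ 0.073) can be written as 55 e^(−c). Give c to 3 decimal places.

Union bound over the 55 events: P(max_{1 ≤ j ≤ 55} (Z̄_j − μ_j) ≥ 0.073) ≤ 55·exp(−2nε²) = 55 exp(−2·1599·0.073²).
So c = 2·1599·0.073² = 17.0421.

17.042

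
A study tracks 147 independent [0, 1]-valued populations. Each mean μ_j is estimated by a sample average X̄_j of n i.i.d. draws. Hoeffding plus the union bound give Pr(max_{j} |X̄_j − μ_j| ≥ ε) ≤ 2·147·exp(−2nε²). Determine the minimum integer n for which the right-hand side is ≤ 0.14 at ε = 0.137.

Need 2·147·exp(−2nε²) ≤ 0.14, i.e. exp(−2nε²) ≤ 0.14/294.
So 2nε² ≥ ln(294/0.14) = 7.649693.
Hence n ≥ 7.649693/(2·0.137²) = 203.785.
The smallest integer n is 204.

204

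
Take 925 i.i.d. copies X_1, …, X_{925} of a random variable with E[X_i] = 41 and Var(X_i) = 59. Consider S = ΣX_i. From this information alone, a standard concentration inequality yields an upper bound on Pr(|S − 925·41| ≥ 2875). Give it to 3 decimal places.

0.007

With mean and variance of each term known, Chebyshev's inequality bounds the deviation of the sum (or sample mean).
Var(S) = n·Var(X_i) = 925·59 = 54575.
Chebyshev: Pr(|S − 925·41| ≥ 2875) ≤ Var(S)/2875² = 54575/8265625 = 0.0066.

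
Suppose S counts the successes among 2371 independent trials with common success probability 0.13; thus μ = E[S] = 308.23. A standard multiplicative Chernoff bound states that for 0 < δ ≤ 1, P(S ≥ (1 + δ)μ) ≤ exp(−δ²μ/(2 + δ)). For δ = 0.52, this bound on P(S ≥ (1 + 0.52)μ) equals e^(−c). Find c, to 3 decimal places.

33.074

c = δ²μ/(2 + δ) = 0.52²·308.23/(2 + 0.52) = 33.0736.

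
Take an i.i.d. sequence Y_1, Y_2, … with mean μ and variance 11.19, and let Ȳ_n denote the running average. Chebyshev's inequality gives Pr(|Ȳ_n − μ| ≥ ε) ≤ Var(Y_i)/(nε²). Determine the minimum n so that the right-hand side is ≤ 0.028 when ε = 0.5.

1599

Require 11.19/(n·0.5²) ≤ 0.028, i.e. n ≥ 11.19/(0.028·0.5²) = 1598.571.
The smallest integer n is 1599.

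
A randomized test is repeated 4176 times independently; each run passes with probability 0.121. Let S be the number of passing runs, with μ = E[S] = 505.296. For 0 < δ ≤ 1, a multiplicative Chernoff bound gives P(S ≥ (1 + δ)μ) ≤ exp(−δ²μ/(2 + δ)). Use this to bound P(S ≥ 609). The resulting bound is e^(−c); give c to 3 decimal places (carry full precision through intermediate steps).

9.651

Write 609 = (1 + δ)μ, so δ = 609/505.296 − 1 = 0.2052342…
Then the exponent is δ²μ/(2 + δ) = (609 − μ)² / (μ·(2 + δ)) = 9.651403.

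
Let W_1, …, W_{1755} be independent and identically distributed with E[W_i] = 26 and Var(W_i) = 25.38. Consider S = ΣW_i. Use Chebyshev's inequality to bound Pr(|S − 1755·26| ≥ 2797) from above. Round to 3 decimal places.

Var(S) = n·Var(W_i) = 1755·25.38 = 44541.9.
Chebyshev: Pr(|S − 1755·26| ≥ 2797) ≤ Var(S)/2797² = 44541.9/7823209 = 0.0057.

0.006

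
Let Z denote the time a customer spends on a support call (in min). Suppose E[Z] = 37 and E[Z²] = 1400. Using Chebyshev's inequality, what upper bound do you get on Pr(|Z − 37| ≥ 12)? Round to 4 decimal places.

Var(Z) = E[Z²] − (E[Z])² = 1400 − 1369 = 31.
Chebyshev's inequality: Pr(|Z − μ| ≥ t) ≤ Var(Z)/t² = 31/144 = 0.2153.

0.2153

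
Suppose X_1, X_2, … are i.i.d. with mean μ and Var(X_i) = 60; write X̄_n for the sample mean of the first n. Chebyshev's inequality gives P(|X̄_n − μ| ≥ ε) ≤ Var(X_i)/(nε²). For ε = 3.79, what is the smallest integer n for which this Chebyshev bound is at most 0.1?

42

Require 60/(n·3.79²) ≤ 0.1, i.e. n ≥ 60/(0.1·3.79²) = 41.771.
The smallest integer n is 42.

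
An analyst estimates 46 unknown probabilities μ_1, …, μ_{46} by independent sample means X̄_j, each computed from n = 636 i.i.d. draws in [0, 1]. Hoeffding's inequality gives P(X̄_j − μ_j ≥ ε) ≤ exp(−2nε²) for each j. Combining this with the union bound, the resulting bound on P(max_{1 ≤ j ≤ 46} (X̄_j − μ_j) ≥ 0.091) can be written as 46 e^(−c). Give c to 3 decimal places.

10.533

Union bound over the 46 events: P(max_{1 ≤ j ≤ 46} (X̄_j − μ_j) ≥ 0.091) ≤ 46·exp(−2nε²) = 46 exp(−2·636·0.091²).
So c = 2·636·0.091² = 10.5334.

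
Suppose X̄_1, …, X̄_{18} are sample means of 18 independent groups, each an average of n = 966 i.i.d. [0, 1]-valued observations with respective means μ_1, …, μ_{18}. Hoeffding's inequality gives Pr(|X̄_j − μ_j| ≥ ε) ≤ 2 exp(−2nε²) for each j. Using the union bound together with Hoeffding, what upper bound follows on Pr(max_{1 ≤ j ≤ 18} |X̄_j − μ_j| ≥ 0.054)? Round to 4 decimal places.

Per-experiment Hoeffding bound: 2·exp(−2·966·0.054²) = 2·exp(−5.63371) = 0.0071506.
Union bound over 18 events: 18·0.0071506 = 0.12871.

0.1287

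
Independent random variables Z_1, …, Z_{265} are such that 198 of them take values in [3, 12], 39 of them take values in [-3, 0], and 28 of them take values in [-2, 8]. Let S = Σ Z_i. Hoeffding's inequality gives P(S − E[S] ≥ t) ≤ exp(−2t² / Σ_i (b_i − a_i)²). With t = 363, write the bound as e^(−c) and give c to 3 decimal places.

13.734

Σ(b_i − a_i)² = 198·9² + 39·3² + 28·10² = 19189.
c = 2t² / 19189 = 2·363² / 19189 = 13.7338.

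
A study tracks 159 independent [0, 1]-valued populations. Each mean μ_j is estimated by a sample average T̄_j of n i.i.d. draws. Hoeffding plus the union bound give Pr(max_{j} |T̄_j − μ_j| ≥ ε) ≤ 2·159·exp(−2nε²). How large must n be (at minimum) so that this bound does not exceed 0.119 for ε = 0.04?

2466

Need 2·159·exp(−2nε²) ≤ 0.119, i.e. exp(−2nε²) ≤ 0.119/318.
So 2nε² ≥ ln(318/0.119) = 7.890683.
Hence n ≥ 7.890683/(2·0.04²) = 2465.838.
The smallest integer n is 2466.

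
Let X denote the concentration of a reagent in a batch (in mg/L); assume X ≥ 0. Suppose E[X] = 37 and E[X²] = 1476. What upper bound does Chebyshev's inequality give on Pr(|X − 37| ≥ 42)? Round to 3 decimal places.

Var(X) = E[X²] − (E[X])² = 1476 − 1369 = 107.
Chebyshev's inequality: Pr(|X − μ| ≥ t) ≤ Var(X)/t² = 107/1764 = 0.0607.

0.061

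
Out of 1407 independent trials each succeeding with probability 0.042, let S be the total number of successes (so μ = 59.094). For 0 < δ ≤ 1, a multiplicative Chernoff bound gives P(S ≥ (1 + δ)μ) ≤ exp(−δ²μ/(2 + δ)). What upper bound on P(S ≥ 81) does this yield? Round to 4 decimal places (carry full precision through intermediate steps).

Write 81 = (1 + δ)μ, so δ = 81/59.094 − 1 = 0.3706975…
Then the exponent is δ²μ/(2 + δ) = (81 − μ)² / (μ·(2 + δ)) = 3.425363.
Bound = exp(−3.425363) = 0.03254.

0.0325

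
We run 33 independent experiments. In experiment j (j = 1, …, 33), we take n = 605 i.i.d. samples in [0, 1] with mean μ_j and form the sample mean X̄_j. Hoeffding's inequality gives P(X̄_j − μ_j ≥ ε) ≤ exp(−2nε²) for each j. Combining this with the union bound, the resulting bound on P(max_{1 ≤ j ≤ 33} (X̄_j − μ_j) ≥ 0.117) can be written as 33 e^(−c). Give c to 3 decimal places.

Union bound over the 33 events: P(max_{1 ≤ j ≤ 33} (X̄_j − μ_j) ≥ 0.117) ≤ 33·exp(−2nε²) = 33 exp(−2·605·0.117²).
So c = 2·605·0.117² = 16.5637.

16.564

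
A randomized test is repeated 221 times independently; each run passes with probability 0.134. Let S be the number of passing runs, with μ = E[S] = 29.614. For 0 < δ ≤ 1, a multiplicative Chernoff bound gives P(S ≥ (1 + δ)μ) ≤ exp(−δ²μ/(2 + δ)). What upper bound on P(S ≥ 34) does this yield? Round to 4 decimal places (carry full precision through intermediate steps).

Write 34 = (1 + δ)μ, so δ = 34/29.614 − 1 = 0.1481056…
Then the exponent is δ²μ/(2 + δ) = (34 − μ)² / (μ·(2 + δ)) = 0.302402.
Bound = exp(−0.302402) = 0.73904.

0.7390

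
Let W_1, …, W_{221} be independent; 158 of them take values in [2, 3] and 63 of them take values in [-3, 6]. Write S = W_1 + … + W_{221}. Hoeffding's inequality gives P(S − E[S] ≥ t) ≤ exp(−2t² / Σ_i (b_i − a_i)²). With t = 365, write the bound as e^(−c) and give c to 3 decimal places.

Σ(b_i − a_i)² = 158·1² + 63·9² = 5261.
c = 2t² / 5261 = 2·365² / 5261 = 50.6463.

50.646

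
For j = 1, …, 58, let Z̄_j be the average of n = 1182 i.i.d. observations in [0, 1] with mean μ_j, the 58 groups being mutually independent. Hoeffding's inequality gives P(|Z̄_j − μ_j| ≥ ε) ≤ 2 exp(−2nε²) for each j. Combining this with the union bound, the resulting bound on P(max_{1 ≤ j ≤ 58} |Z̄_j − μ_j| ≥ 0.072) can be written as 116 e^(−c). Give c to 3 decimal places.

Union bound over the 58 events: P(max_{1 ≤ j ≤ 58} |Z̄_j − μ_j| ≥ 0.072) ≤ 58·2·exp(−2nε²) = 116 exp(−2·1182·0.072²).
So c = 2·1182·0.072² = 12.2550.

12.255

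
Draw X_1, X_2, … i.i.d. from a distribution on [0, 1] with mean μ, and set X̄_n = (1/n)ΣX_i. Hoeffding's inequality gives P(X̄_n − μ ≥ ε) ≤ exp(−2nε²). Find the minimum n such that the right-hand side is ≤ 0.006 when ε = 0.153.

Require exp(−2nε²) ≤ 0.006, i.e. 2nε² ≥ ln(1/0.006) = 5.115996.
So n ≥ 5.115996 / (2·0.153²) = 109.274.
The smallest integer n is 110.

110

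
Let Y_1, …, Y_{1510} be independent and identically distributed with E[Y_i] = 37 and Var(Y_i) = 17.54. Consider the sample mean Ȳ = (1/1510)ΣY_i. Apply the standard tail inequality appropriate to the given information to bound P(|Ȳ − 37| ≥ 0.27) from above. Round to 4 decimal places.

0.1593

With mean and variance of each term known, Chebyshev's inequality bounds the deviation of the sum (or sample mean).
Var(Ȳ) = Var(Y_i)/n = 17.54/1510 = 0.011616.
Chebyshev: P(|Ȳ − 37| ≥ 0.27) ≤ Var(Ȳ)/(0.27)² = 17.54/(1510·0.27²) = 0.1593.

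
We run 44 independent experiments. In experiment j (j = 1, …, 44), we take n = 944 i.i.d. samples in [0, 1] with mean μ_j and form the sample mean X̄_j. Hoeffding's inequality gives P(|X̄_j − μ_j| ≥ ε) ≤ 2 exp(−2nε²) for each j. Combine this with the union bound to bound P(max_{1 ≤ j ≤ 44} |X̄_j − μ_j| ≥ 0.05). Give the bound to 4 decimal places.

Per-experiment Hoeffding bound: 2·exp(−2·944·0.05²) = 2·exp(−4.72000) = 0.01783.
Union bound over 44 events: 44·0.01783 = 0.78454.

0.7845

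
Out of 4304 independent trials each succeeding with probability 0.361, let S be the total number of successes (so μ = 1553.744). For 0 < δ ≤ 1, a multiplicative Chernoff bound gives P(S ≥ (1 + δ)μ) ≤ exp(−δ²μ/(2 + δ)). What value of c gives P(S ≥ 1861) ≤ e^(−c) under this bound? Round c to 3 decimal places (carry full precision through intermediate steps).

Write 1861 = (1 + δ)μ, so δ = 1861/1553.744 − 1 = 0.197752…
Then the exponent is δ²μ/(2 + δ) = (1861 − μ)² / (μ·(2 + δ)) = 27.646655.

27.647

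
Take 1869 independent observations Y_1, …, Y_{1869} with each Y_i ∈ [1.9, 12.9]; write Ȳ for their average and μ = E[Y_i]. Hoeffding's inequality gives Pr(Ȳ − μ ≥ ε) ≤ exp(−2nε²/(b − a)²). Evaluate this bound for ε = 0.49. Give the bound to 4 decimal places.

Exponent: 2nε²/(b − a)² = 2·1869·0.49² / 11² = 7.41730.
Bound = exp(−7.41730) = 0.00060.

0.0006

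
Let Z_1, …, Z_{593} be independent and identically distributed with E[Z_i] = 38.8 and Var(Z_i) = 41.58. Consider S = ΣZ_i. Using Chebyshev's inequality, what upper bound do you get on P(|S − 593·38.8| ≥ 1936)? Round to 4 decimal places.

Var(S) = n·Var(Z_i) = 593·41.58 = 24656.94.
Chebyshev: P(|S − 593·38.8| ≥ 1936) ≤ Var(S)/1936² = 24656.94/3748096 = 0.0066.

0.0066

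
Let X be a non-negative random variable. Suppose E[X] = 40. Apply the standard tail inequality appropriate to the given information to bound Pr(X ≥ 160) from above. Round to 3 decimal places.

Only the mean of a non-negative variable is known, so Markov's inequality is the applicable tail bound.
Markov's inequality: for a non-negative random variable, Pr(X ≥ a) ≤ E[X]/a.
Here E[X] = 40 and a = 160, so the bound is 40/160 = 0.2500.

0.250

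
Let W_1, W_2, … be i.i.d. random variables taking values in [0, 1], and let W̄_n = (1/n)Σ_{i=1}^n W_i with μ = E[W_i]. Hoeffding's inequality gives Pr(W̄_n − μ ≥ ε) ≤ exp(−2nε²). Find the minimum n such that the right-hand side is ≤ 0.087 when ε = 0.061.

Require exp(−2nε²) ≤ 0.087, i.e. 2nε² ≥ ln(1/0.087) = 2.441847.
So n ≥ 2.441847 / (2·0.061²) = 328.117.
The smallest integer n is 329.

329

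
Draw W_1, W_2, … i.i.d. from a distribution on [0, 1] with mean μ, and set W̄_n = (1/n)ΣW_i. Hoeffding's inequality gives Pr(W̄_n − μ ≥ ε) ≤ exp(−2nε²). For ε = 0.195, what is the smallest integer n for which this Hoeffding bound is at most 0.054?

39

Require exp(−2nε²) ≤ 0.054, i.e. 2nε² ≥ ln(1/0.054) = 2.918771.
So n ≥ 2.918771 / (2·0.195²) = 38.380.
The smallest integer n is 39.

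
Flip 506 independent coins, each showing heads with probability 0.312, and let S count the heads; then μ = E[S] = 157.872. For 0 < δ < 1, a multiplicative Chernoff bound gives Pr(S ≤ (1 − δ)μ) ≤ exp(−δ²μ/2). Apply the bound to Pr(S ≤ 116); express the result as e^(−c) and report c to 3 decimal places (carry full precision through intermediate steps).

Write 116 = (1 − δ)μ, so δ = 1 − 116/157.872 = 0.2652275…
Then the exponent is δ²μ/2 = (μ − 116)²/(2μ) = 5.552803.

5.553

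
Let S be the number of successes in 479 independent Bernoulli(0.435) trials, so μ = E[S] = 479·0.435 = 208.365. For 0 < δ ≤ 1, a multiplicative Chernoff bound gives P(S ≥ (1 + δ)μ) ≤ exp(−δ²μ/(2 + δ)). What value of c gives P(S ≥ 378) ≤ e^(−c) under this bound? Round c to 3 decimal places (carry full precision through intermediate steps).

Write 378 = (1 + δ)μ, so δ = 378/208.365 − 1 = 0.8141243…
Then the exponent is δ²μ/(2 + δ) = (378 − μ)² / (μ·(2 + δ)) = 49.075291.

49.075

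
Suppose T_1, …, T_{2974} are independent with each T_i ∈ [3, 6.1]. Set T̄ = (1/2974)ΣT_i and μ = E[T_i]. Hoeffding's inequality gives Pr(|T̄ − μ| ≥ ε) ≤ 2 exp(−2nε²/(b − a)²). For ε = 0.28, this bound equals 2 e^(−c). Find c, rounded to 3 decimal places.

c = 2nε²/(b − a)² = 2·2974·0.28² / 3.1² = 48.5248.

48.525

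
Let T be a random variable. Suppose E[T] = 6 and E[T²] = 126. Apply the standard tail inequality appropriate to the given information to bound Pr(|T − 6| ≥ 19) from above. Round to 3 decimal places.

The first two moments determine the variance, so Chebyshev's inequality is the sharpest standard bound available.
Var(T) = E[T²] − (E[T])² = 126 − 36 = 90.
Chebyshev's inequality: Pr(|T − μ| ≥ t) ≤ Var(T)/t² = 90/361 = 0.2493.

0.249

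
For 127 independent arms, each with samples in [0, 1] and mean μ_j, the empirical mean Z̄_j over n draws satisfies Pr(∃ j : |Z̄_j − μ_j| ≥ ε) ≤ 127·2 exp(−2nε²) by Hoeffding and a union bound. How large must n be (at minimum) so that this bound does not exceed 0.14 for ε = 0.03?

Need 2·127·exp(−2nε²) ≤ 0.14, i.e. exp(−2nε²) ≤ 0.14/254.
So 2nε² ≥ ln(254/0.14) = 7.503447.
Hence n ≥ 7.503447/(2·0.03²) = 4168.582.
The smallest integer n is 4169.

4169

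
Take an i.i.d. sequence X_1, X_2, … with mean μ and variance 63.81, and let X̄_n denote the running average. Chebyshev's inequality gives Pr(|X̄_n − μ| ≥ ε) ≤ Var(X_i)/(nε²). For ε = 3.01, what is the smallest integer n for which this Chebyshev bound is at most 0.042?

168

Require 63.81/(n·3.01²) ≤ 0.042, i.e. n ≥ 63.81/(0.042·3.01²) = 167.690.
The smallest integer n is 168.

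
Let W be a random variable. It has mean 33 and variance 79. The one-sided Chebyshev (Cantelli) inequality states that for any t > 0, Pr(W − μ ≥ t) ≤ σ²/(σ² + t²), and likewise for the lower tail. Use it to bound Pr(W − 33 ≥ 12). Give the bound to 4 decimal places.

Here σ² = 79 and t = 12, so σ² + t² = 223.
Cantelli's bound: 79/223 = 0.3543.

0.3543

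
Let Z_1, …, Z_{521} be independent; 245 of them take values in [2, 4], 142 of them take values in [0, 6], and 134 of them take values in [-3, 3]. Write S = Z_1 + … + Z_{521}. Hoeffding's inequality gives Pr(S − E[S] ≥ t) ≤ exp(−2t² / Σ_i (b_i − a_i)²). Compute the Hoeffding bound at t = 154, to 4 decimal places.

0.0130

Σ(b_i − a_i)² = 245·2² + 142·6² + 134·6² = 10916.
Exponent = 2·154² / 10916 = 4.34518.
Bound = exp(−4.34518) = 0.01297.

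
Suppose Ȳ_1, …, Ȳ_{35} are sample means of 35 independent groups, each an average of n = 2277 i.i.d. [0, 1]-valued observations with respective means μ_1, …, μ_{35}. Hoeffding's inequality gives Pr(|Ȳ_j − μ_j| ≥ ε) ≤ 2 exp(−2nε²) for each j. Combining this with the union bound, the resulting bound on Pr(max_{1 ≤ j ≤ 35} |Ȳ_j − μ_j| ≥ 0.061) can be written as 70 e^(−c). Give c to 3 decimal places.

16.945

Union bound over the 35 events: Pr(max_{1 ≤ j ≤ 35} |Ȳ_j − μ_j| ≥ 0.061) ≤ 35·2·exp(−2nε²) = 70 exp(−2·2277·0.061²).
So c = 2·2277·0.061² = 16.9454.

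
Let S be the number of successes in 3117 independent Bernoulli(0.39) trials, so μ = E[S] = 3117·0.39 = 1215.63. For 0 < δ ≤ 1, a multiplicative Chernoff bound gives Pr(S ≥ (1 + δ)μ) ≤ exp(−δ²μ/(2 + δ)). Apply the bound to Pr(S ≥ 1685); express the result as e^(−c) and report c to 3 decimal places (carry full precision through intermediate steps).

75.952

Write 1685 = (1 + δ)μ, so δ = 1685/1215.63 − 1 = 0.3861126…
Then the exponent is δ²μ/(2 + δ) = (1685 − μ)² / (μ·(2 + δ)) = 75.951844.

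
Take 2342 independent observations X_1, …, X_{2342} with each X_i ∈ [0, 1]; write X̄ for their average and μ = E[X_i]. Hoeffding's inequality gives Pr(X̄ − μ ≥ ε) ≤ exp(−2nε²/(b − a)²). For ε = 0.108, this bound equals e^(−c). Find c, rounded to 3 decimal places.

54.634

c = 2nε²/(b − a)² = 2·2342·0.108² / 1² = 54.6342.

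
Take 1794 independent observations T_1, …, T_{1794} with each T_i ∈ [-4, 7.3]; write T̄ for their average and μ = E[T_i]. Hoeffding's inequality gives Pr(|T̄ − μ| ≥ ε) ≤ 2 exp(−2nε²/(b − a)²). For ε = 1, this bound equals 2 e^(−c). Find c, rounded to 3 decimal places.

28.099

c = 2nε²/(b − a)² = 2·1794·1² / 11.3² = 28.0993.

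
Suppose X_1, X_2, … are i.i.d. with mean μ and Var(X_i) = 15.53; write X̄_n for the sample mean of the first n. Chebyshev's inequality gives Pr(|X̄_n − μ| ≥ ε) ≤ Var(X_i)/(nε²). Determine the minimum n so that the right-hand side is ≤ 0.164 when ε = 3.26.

9

Require 15.53/(n·3.26²) ≤ 0.164, i.e. n ≥ 15.53/(0.164·3.26²) = 8.910.
The smallest integer n is 9.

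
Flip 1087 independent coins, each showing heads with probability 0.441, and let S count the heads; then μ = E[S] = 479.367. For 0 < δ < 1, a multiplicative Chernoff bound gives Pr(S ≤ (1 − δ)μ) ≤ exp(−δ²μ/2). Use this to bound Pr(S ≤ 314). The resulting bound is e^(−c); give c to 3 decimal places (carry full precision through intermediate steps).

28.523

Write 314 = (1 − δ)μ, so δ = 1 − 314/479.367 = 0.3449695…
Then the exponent is δ²μ/2 = (μ − 314)²/(2μ) = 28.523287.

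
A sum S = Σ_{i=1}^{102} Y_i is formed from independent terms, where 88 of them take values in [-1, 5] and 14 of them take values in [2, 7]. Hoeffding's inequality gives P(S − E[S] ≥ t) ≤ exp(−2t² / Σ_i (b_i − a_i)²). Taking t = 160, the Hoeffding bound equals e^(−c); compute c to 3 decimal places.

14.554

Σ(b_i − a_i)² = 88·6² + 14·5² = 3518.
c = 2t² / 3518 = 2·160² / 3518 = 14.5537.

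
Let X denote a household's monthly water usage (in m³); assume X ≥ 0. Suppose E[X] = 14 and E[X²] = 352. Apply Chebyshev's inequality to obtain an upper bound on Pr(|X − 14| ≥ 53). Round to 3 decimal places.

0.056

Var(X) = E[X²] − (E[X])² = 352 − 196 = 156.
Chebyshev's inequality: Pr(|X − μ| ≥ t) ≤ Var(X)/t² = 156/2809 = 0.0555.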